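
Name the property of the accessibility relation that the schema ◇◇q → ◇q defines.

Replacing q by ¬q and contraposing gives the equivalent schema □q → □□q.
Suppose □q→□□q is valid. Take Rxy, Ryz and set V(q)={w : Rxw}. Then □q at x, so □□q at x, so □q at y, so q at z, i.e. Rxz.
Conversely, any frame satisfying ∀x ∀y ∀z (Rxy ∧ Ryz → Rxz) validates the schema.
Frame condition: ∀x ∀y ∀z (Rxy ∧ Ryz → Rxz).

transitivity: ∀x ∀y ∀z (Rxy ∧ Ryz → Rxz)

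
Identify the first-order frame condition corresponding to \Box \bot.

emptiness of R: \forall x \forall y \neg Rxy

□⊥ is valid iff no world has any successor (otherwise □⊥ fails at any world with one).
The converse is a direct semantic check.
Frame condition: \forall x \forall y \neg Rxy.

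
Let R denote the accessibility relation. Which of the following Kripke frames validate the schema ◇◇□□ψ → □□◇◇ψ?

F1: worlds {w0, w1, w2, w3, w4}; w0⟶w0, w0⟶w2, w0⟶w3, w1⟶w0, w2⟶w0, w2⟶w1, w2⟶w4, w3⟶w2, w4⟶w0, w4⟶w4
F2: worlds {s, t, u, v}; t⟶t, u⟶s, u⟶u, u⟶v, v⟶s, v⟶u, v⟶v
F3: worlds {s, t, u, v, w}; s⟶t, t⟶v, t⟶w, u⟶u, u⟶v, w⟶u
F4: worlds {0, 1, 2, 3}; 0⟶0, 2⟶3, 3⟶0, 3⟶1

The schema corresponds to a generalized confluence (Geach) condition: ∀x ∀y ∀z ((xR²y ∧ xR²z) → ∃w (yR²w ∧ zR²w)).
F1: satisfies the condition.
F2: fails — uR²s, uR²s but no w with sR²w and sR²w.
F3: fails — sR²v, sR²v but no w* with vR²w* and vR²w*.
F4: fails — 2R²0, 2R²1 but no w with 0R²w and 1R²w.

F1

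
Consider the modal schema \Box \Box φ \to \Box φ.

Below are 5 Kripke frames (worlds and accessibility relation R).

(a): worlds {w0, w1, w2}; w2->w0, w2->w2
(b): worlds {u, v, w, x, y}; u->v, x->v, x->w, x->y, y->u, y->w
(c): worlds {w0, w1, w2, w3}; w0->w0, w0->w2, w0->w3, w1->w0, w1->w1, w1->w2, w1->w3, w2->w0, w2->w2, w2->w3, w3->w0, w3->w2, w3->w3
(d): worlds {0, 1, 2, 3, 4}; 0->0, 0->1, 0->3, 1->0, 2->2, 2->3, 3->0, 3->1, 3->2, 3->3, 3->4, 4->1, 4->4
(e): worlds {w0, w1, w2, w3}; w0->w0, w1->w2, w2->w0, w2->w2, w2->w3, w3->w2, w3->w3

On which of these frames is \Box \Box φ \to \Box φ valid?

Frame correspondent (Sahlqvist): \forall x \forall y (Rxy \to \exists z (Rxz \wedge Rzy)) — i.e. density.
(a): ✓.
(b): fails — Ruv but no z with Ruz and Rzv.
(c): ✓.
(d): ✓.
(e): ✓.

(a), (c), (d), (e)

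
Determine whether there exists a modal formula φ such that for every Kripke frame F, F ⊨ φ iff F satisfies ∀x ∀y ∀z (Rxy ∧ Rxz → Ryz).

Yes: it is the Euclidean property, defined by the 5 schema ◇r → □◇r.

Definable; ◇r → □◇r defines it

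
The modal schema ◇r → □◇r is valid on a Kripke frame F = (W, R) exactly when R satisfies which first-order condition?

Suppose ◇r→□◇r is valid. Take Rxy, Rxz and set V(r)={y}. Then ◇r at x, so □◇r at x, so ◇r at z, so some w with Rzw has r; w=y, i.e. Rzy. By symmetry of the argument, Ryz.
Conversely, on a frame with the Euclidean property the schema holds at every world under every valuation.
Frame condition: ∀x ∀y ∀z (Rxy ∧ Rxz → Ryz).

the Euclidean property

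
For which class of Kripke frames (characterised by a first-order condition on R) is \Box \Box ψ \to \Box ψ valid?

density: \forall x \forall y (Rxy \to \exists z (Rxz \wedge Rzy))

Suppose □□ψ→□ψ is valid. Take Rxy and set V(ψ)={w : xR²w}. Then □□ψ at x, so □ψ at x, so ψ at y, i.e. ∃z(Rxz∧Rzy).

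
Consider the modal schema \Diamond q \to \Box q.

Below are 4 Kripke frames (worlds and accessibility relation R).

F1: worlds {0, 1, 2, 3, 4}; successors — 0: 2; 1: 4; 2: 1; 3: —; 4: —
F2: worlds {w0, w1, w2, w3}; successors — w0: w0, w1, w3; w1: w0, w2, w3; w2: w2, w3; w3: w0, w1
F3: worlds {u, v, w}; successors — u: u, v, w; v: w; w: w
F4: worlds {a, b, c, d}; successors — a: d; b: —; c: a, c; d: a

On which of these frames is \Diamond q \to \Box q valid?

The schema corresponds to partial functionality: \forall x \forall y \forall z (Rxy \wedge Rxz \to y = z).
F1: ✓.
F2: fails — w0 sees both w0 and w1.
F3: fails — u sees both u and v.
F4: fails — c sees both a and c.
Valid on: F1.

F1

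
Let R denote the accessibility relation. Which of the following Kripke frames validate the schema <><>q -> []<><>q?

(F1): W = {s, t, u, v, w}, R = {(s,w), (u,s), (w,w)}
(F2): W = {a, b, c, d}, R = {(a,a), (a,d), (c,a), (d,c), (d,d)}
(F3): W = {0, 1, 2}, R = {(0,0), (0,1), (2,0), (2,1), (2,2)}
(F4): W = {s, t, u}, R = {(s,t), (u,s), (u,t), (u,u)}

(F1)

The schema corresponds to a generalized confluence (Geach) condition: forall x forall y forall z ((x R^2 y & xRz) -> exists w (y = w & z R^2 w)).
(F1): holds.
(F2): fails — dR²c, dRc but no w with c=w and cR²w.
(F3): fails — 0R²0, 0R1 but no w with 0=w and 1R²w.
(F4): fails — uR²s, uRs but no w with s=w and sR²w.
Valid on: (F1).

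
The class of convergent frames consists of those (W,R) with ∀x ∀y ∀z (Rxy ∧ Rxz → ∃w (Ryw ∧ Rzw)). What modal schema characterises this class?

◇□q → □◇q

This is convergence; the standard corresponding axiom is .2: ◇□q → □◇q.
Suppose ◇□q→□◇q is valid. Take Rxy, Rxz and set V(q)={w : Ryw}. Then □q at y so ◇□q at x, so □◇q at x, so ◇q at z, giving w with Rzw and Ryw.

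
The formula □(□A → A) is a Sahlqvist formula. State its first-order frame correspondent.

shift-reflexivity: ∀x ∀y (Rxy → Ryy)

This schema is the T□ axiom.
Its frame correspondent is shift-reflexivity — ∀x ∀y (Rxy → Ryy).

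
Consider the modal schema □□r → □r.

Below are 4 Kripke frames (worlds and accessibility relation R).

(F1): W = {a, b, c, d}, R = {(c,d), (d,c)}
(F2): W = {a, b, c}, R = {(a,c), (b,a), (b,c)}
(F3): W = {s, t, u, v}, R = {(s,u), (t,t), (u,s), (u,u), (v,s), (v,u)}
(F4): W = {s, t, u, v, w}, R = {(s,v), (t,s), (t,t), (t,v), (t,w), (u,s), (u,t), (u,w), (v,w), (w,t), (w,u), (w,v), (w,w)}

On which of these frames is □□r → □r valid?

The schema corresponds to density: ∀x ∀y (Rxy → ∃z (Rxz ∧ Rzy)).
(F1): fails — Rcd but no z with Rcz and Rzd.
(F2): fails — Rac but no z with Raz and Rzc.
(F3): holds.
(F4): fails — Rsv but no z with Rsz and Rzv.
Valid on: (F3).

(F3)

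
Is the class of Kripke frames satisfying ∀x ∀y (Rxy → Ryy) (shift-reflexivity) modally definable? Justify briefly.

Definable; □(□p → p) defines it

This is a Sahlqvist condition; the T□ axiom □(□p → p) defines it.
Suppose □(□p→p) is valid. Take Rxy and set V(p)={w : Ryw}. Then at y, □p holds; since □(□p→p) at x, □p→p at y, so p at y, i.e. Ryy.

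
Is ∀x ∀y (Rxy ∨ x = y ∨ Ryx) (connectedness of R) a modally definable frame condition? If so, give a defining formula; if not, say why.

If a class were modally definable it would be closed under disjoint unions (Goldblatt–Thomason).
Take 2 disjoint single-world reflexive frames: each is trivially connected, but their disjoint union has 2 worlds with no edge between distinct components, so it is not connected.
So the class is not modally definable.

No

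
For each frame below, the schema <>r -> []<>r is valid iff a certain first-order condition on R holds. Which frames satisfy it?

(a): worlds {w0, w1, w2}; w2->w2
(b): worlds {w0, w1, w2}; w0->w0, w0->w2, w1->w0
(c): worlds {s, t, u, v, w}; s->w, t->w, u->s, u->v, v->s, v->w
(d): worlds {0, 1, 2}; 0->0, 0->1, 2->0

(a)

This is the axiom for the Euclidean property; its first-order frame correspondent is forall x forall y forall z (Rxy & Rxz -> Ryz).
(a): condition met.
(b): fails — Rw0w2 and Rw0w2 but not Rw2w2.
(c): fails — Rsw and Rsw but not Rww.
(d): fails — R01 and R00 but not R10.
Valid on: (a).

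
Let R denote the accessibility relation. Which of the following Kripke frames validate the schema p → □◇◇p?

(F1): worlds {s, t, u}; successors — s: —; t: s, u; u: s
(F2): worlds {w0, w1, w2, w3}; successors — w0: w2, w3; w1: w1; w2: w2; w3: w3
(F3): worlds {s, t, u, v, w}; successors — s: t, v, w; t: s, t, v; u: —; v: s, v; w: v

Frame correspondent (Sahlqvist): ∀x ∀z (xRz → ∃w (x = w ∧ zR²w)) — i.e. a generalized confluence (Geach) condition.
(F1): fails — tRs but no w with t=w and sR²w.
(F2): fails — w0Rw2 but no w with w0=w and w2R²w.
(F3): satisfies the condition.
Valid on: (F3).

(F3)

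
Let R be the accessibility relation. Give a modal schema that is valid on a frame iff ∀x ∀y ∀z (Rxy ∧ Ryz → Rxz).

This is transitivity; the standard corresponding axiom is 4: □r → □□r.
Suppose □r→□□r is valid. Take Rxy, Ryz and set V(r)={w : Rxw}. Then □r at x, so □□r at x, so □r at y, so r at z, i.e. Rxz.

□r → □□r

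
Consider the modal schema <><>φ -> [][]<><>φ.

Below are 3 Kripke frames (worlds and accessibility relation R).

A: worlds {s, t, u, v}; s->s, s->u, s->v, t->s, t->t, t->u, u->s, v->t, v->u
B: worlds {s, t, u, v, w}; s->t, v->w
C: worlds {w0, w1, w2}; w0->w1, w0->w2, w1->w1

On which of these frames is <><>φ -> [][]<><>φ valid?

B, C

This is the axiom for a generalized confluence (Geach) condition; its first-order frame correspondent is forall x forall y forall z ((x R^2 y & x R^2 z) -> exists w (y = w & z R^2 w)).
A: fails — sR²t, sR²u but no w with t=w and uR²w.
B: satisfies the condition.
C: satisfies the condition.
Valid on: B, C.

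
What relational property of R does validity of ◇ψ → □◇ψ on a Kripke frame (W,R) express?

Suppose ◇ψ→□◇ψ is valid. Take Rxy, Rxz and set V(ψ)={y}. Then ◇ψ at x, so □◇ψ at x, so ◇ψ at z, so some w with Rzw has ψ; w=y, i.e. Rzy. By symmetry of the argument, Ryz.

the Euclidean property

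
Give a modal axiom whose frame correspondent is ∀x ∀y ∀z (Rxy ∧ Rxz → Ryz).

◇s → □◇s

A defining formula is ◇s → □◇s (the 5 axiom).
Suppose ◇s→□◇s is valid. Take Rxy, Rxz and set V(s)={y}. Then ◇s at x, so □◇s at x, so ◇s at z, so some w with Rzw has s; w=y, i.e. Rzy. By symmetry of the argument, Ryz.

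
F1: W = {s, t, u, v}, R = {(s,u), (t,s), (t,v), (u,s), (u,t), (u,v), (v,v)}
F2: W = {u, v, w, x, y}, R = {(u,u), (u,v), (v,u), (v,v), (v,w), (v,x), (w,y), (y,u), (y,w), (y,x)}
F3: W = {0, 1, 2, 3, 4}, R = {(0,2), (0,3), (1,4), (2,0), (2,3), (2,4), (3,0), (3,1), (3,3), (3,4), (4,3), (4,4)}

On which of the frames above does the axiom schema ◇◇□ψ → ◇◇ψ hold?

F3

The schema corresponds to a generalized confluence (Geach) condition: ∀x ∀y (xR²y → ∃w (yRw ∧ xR²w)).
F1: fails — sR²s but no w with sRw and sR²w.
F2: fails — uR²w but no t with wRt and uR²t.
F3: holds.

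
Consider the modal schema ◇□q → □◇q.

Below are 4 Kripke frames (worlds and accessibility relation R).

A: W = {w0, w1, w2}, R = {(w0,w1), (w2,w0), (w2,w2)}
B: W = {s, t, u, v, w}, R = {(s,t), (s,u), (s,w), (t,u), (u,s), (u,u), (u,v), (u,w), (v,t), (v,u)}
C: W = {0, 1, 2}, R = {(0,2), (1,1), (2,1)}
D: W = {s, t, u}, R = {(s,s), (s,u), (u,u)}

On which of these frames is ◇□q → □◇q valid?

C, D

This is the axiom for convergence; its first-order frame correspondent is ∀x ∀y ∀z (Rxy ∧ Rxz → ∃w (Ryw ∧ Rzw)).
A: fails — Rw0w1 and Rw0w1 but w1 and w1 have no common successor.
B: fails — Rsw and Rsw but w and w have no common successor.
C: satisfies the condition.
D: satisfies the condition.
Valid on: C, D.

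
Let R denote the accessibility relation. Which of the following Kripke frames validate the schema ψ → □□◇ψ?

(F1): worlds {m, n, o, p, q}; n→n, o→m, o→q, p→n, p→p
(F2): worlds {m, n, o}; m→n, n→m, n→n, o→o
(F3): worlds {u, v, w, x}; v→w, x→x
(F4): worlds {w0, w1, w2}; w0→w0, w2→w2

(F3), (F4)

This is the axiom for a generalized confluence (Geach) condition; its first-order frame correspondent is ∀x ∀z (xR²z → ∃w (x = w ∧ zRw)).
(F1): fails — pR²n but no w with p=w and nRw.
(F2): fails — mR²m but no w with m=w and mRw.
(F3): condition met.
(F4): condition met.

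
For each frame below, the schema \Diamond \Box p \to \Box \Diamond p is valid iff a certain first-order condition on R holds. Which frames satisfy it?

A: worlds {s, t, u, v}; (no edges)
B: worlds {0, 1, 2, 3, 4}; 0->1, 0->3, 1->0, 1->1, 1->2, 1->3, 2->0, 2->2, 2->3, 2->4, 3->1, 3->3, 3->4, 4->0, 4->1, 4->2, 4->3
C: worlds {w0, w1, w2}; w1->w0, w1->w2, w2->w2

A, B

Frame correspondent (Sahlqvist): \forall x \forall y \forall z (Rxy \wedge Rxz \to \exists w (Ryw \wedge Rzw)) — i.e. convergence.
A: satisfies the condition.
B: satisfies the condition.
C: fails — Rw1w2 and Rw1w0 but w2 and w0 have no common successor.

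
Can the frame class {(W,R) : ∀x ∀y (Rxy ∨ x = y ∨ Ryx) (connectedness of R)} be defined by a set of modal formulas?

Any modally definable frame class is closed under disjoint unions.
Take 3 disjoint single-world reflexive frames: each is trivially connected, but their disjoint union has 3 worlds with no edge between distinct components, so it is not connected.
So the class is not modally definable.

Not definable by any modal formula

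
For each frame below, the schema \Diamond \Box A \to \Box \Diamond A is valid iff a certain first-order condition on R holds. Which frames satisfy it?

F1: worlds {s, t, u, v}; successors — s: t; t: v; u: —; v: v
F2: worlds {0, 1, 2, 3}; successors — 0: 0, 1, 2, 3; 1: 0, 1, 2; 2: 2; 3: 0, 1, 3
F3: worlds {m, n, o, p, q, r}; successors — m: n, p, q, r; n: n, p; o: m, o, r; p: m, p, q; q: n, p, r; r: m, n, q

This is the axiom for convergence; its first-order frame correspondent is \forall x \forall y \forall z (Rxy \wedge Rxz \to \exists w (Ryw \wedge Rzw)).
F1: condition met.
F2: fails — R02 and R03 but 2 and 3 have no common successor.
F3: condition met.
Valid on: F1, F3.

F1, F3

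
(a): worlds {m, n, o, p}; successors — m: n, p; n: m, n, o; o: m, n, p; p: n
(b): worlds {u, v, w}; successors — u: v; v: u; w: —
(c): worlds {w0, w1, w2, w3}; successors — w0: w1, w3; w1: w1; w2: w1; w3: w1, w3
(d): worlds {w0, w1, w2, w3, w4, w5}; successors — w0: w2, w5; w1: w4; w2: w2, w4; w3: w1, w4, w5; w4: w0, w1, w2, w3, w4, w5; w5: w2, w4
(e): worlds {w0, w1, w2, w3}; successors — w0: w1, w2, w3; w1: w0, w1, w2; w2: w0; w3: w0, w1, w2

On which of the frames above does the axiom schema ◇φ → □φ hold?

(b)

This is the axiom for partial functionality; its first-order frame correspondent is ∀x ∀y ∀z (Rxy ∧ Rxz → y = z).
(a): fails — m sees both n and p.
(b): holds.
(c): fails — w0 sees both w1 and w3.
(d): fails — w0 sees both w2 and w5.
(e): fails — w0 sees both w1 and w2.
Valid on: (b).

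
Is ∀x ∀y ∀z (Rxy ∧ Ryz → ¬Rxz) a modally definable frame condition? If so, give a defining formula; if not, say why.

Not definable by any modal formula

Any modally definable frame class is closed under surjective bounded morphisms.
The 7-cycle (worlds s,t,u,v,w,x,y with s→t→u→v→w→x→y→s) is intransitive. Mapping every world to a single reflexive point • is a surjective bounded morphism; the reflexive point is not intransitive (R••∧R•• but R••).
So no modal formula (or set of formulas) defines exactly the intransitive frames.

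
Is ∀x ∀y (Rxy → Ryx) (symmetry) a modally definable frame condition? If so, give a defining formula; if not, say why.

Yes — defined by p → □◇p

The condition is symmetry. A defining modal formula is p → □◇p.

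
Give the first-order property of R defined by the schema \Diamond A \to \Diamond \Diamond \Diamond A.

\forall x \forall y (xRy \to \exists w (y = w \wedge x R^3 w))

This is a Sahlqvist (Geach-type) schema ◇^1□^0A → □^0◇^3A.
First-order correspondent: \forall x \forall y (xRy \to \exists w (y = w \wedge x R^3 w)).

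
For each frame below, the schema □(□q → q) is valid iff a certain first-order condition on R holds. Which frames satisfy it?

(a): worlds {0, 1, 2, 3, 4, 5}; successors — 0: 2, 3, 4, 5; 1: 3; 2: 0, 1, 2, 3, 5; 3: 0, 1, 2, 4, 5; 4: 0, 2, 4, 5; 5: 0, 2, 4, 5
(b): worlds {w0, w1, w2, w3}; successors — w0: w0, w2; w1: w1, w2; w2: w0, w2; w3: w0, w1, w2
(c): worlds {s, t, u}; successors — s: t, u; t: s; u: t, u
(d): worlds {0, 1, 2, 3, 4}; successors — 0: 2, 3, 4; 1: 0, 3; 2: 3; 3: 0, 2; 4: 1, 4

The schema corresponds to shift-reflexivity: ∀x ∀y (Rxy → Ryy).
(a): fails — R20 but not R00.
(b): ✓.
(c): fails — Rut but not Rtt.
(d): fails — R10 but not R00.

(b)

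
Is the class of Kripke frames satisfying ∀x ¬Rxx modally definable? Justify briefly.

If a class were modally definable it would be closed under surjective bounded morphisms (Goldblatt–Thomason).
The 4-cycle (worlds 0,1,2,3 with 0→1→2→3→0) is irreflexive, and the map sending every world to a single reflexive point • is a surjective bounded morphism (forth: every edge maps to (•,•); back: every world has a successor). So any modal formula valid on the 4-cycle is also valid on the reflexive point, which is not irreflexive.
So no modal formula (or set of formulas) defines exactly the irreflexive frames.

No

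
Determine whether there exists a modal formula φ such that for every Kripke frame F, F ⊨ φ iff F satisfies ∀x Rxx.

Definable; □p → p defines it

The condition is reflexivity. A defining modal formula is □p → p.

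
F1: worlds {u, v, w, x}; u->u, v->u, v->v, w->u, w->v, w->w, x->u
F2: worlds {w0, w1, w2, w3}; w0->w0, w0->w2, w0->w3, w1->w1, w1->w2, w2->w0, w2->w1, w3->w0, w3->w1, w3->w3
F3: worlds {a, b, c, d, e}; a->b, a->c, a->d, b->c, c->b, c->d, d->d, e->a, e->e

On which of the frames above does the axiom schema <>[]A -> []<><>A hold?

This is the axiom for a generalized confluence (Geach) condition; its first-order frame correspondent is forall x forall y forall z ((xRy & xRz) -> exists w (yRw & z R^2 w)).
F1: satisfies the condition.
F2: satisfies the condition.
F3: fails — aRb, aRb but no w with bRw and bR²w.
Valid on: F1, F2.

F1, F2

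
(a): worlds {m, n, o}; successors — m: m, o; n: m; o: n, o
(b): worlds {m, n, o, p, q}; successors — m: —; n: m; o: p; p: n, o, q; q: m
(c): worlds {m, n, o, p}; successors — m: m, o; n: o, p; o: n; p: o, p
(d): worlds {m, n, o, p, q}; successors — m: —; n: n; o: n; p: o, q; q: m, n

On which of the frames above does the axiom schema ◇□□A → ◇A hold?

Frame correspondent (Sahlqvist): ∀x ∀y (xRy → ∃w (yR²w ∧ xRw)) — i.e. a generalized confluence (Geach) condition.
(a): holds.
(b): fails — nRm but no w with mR²w and nRw.
(c): holds.
(d): fails — pRo but no w with oR²w and pRw.
Valid on: (a), (c).

(a), (c)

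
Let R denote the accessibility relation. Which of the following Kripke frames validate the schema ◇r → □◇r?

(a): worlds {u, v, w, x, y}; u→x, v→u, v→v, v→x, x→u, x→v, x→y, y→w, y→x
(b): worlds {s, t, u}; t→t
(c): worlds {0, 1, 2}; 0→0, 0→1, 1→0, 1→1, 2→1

This is the axiom for the Euclidean property; its first-order frame correspondent is ∀x ∀y ∀z (Rxy ∧ Rxz → Ryz).
(a): fails — Rux and Rux but not Rxx.
(b): holds.
(c): holds.
Valid on: (b), (c).

(b), (c)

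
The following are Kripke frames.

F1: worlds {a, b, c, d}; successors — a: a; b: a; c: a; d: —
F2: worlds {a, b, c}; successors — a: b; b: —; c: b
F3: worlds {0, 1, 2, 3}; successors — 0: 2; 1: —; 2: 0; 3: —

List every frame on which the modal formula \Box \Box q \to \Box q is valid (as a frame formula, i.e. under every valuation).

F1

The schema corresponds to density: \forall x \forall y (Rxy \to \exists z (Rxz \wedge Rzy)).
F1: holds.
F2: fails — Rab but no z with Raz and Rzb.
F3: fails — R20 but no z with R2z and Rz0.
Valid on: F1.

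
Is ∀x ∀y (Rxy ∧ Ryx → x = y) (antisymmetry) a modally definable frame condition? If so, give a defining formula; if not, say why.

No — not modally definable

If a class were modally definable it would be closed under surjective bounded morphisms (Goldblatt–Thomason).
The 8-cycle (worlds 0,1,2,3,4,5,6,7 with 0→1→2→3→4→5→6→7→0) is antisymmetric. Sending even-indexed worlds to s and odd-indexed worlds to t is a surjective bounded morphism onto the two-world frame with s↔t, which is not antisymmetric.
Hence antisymmetry is not modally definable.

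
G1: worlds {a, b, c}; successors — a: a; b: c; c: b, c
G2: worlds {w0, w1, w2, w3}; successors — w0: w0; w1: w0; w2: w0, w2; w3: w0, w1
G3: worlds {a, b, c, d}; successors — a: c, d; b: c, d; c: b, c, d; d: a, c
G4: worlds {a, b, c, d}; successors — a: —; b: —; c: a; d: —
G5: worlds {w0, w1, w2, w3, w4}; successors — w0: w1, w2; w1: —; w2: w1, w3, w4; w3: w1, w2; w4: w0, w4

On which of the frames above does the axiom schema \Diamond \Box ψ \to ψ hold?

G1

Frame correspondent (Sahlqvist): \forall x \forall y (xRy \to \exists w (yRw \wedge x = w)) — i.e. a generalized confluence (Geach) condition.
G1: holds.
G2: fails — w1Rw0 but no w with w0Rw and w1=w.
G3: fails — aRc but no w with cRw and a=w.
G4: fails — cRa but no w with aRw and c=w.
G5: fails — w0Rw1 but no w with w1Rw and w0=w.
Valid on: G1.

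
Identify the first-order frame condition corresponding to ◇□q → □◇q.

This schema is the .2 axiom.
It corresponds to convergence: ∀x ∀y ∀z (Rxy ∧ Rxz → ∃w (Ryw ∧ Rzw)).

convergence: ∀x ∀y ∀z (Rxy ∧ Rxz → ∃w (Ryw ∧ Rzw))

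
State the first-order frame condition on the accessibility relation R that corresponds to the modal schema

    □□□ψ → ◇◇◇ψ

∀x ∃w (xR³w ∧ xR³w)

This is a Sahlqvist (Geach-type) schema ◇^0□^3ψ → □^0◇^3ψ.
Minimal-valuation argument: fix x; take any y with xR^0y and any z with xR^0z. Set V(ψ) to the set of worlds R-reachable from y in exactly 3 steps. Then □^3ψ holds at y, so the antecedent holds at x; validity forces ◇^3ψ at z, giving a w with zR^3w and yR^3w.
First-order correspondent: ∀x ∃w (xR³w ∧ xR³w).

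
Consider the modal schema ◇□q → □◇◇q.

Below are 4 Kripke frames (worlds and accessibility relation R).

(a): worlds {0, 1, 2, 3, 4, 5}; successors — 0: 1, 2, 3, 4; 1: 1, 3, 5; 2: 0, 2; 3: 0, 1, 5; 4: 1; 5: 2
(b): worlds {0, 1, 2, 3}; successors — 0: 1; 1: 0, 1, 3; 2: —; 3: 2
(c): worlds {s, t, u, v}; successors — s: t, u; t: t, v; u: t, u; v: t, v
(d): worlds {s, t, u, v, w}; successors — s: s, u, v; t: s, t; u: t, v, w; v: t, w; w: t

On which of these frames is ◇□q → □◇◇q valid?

(c), (d)

Frame correspondent (Sahlqvist): ∀x ∀y ∀z ((xRy ∧ xRz) → ∃w (yRw ∧ zR²w)) — i.e. a generalized confluence (Geach) condition.
(a): fails — 0R2, 0R4 but no w with 2Rw and 4R²w.
(b): fails — 1R0, 1R3 but no w with 0Rw and 3R²w.
(c): ✓.
(d): ✓.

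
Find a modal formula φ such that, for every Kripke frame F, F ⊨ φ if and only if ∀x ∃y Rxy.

□q → ◇q

A defining formula is □q → ◇q (the D axiom).
Suppose □q→◇q is valid. At any x set V(q)=W. Then □q at x, so ◇q at x, so x has a successor.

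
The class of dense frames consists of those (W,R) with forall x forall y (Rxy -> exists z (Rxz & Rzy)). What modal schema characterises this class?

□□q → □q

A defining formula is □□q → □q (the C4 axiom).
Suppose □□q→□q is valid. Take Rxy and set V(q)={w : xR²w}. Then □□q at x, so □q at x, so q at y, i.e. ∃z(Rxz∧Rzy).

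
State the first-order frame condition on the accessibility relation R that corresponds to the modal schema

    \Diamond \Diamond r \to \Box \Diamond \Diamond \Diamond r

\forall x \forall y \forall z ((x R^2 y \wedge xRz) \to \exists w (y = w \wedge z R^3 w))

This is a Sahlqvist (Geach-type) schema ◇^2□^0r → □^1◇^3r.
First-order correspondent: \forall x \forall y \forall z ((x R^2 y \wedge xRz) \to \exists w (y = w \wedge z R^3 w)).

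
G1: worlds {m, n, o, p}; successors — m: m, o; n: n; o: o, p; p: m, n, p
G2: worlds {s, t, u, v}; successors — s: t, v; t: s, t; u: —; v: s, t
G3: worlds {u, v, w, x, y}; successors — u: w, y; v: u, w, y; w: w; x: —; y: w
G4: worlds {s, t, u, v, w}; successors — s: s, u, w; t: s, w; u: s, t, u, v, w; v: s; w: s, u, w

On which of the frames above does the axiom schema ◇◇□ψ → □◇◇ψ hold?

Frame correspondent (Sahlqvist): ∀x ∀y ∀z ((xR²y ∧ xRz) → ∃w (yRw ∧ zR²w)) — i.e. a generalized confluence (Geach) condition.
G1: fails — pR²m, pRn but no w with mRw and nR²w.
G2: holds.
G3: holds.
G4: holds.

G2, G3, G4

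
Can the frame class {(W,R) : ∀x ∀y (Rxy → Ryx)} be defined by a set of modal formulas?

This is a Sahlqvist condition; the B axiom r → □◇r defines it.
Suppose r→□◇r is valid. Take Rxy and set V(r)={x}. Then r at x, so □◇r at x, so ◇r at y, so some z with Ryz has r; z=x, i.e. Ryx.

Yes — defined by r → □◇r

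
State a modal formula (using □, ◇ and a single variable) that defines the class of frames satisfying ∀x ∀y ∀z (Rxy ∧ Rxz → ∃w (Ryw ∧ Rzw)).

A defining formula is ◇□q → □◇q (the .2 axiom).
Suppose ◇□q→□◇q is valid. Take Rxy, Rxz and set V(q)={w : Ryw}. Then □q at y so ◇□q at x, so □◇q at x, so ◇q at z, giving w with Rzw and Ryw.

◇□q → □◇q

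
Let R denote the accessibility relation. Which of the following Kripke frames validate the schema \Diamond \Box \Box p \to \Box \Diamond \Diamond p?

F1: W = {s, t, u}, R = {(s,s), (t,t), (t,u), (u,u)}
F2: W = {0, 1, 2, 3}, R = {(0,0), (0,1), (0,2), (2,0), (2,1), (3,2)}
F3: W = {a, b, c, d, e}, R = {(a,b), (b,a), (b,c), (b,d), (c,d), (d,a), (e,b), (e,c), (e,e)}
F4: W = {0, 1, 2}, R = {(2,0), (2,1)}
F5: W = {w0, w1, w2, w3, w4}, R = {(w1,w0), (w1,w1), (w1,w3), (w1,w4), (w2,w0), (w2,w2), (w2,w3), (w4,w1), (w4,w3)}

F1

The schema corresponds to a generalized confluence (Geach) condition: \forall x \forall y \forall z ((xRy \wedge xRz) \to \exists w (y R^2 w \wedge z R^2 w)).
F1: ✓.
F2: fails — 0R0, 0R1 but no w with 0R²w and 1R²w.
F3: fails — bRa, bRd but no w with aR²w and dR²w.
F4: fails — 2R0, 2R0 but no w with 0R²w and 0R²w.
F5: fails — w1Rw0, w1Rw0 but no w with w0R²w and w0R²w.
Valid on: F1.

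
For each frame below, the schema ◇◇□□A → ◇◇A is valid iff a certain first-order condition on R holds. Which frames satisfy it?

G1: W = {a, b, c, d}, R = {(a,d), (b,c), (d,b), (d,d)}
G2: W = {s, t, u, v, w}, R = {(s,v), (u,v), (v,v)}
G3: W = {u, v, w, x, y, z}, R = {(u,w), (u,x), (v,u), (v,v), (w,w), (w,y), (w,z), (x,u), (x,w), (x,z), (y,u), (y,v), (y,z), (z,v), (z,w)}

G2, G3

This is the axiom for a generalized confluence (Geach) condition; its first-order frame correspondent is ∀x ∀y (xR²y → ∃w (yR²w ∧ xR²w)).
G1: fails — aR²b but no w with bR²w and aR²w.
G2: ✓.
G3: ✓.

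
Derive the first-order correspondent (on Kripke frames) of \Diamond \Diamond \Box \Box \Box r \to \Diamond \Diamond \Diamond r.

\forall x \forall y (x R^2 y \to \exists w (y R^3 w \wedge x R^3 w))

This is a Sahlqvist (Geach-type) schema ◇^2□^3r → □^0◇^3r.
First-order correspondent: \forall x \forall y (x R^2 y \to \exists w (y R^3 w \wedge x R^3 w)).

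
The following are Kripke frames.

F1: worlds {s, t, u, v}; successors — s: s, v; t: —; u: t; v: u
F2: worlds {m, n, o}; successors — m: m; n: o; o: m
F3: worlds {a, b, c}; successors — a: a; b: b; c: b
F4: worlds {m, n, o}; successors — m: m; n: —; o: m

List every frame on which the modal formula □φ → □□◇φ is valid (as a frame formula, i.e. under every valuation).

F3, F4

The schema corresponds to a generalized confluence (Geach) condition: ∀x ∀z (xR²z → ∃w (xRw ∧ zRw)).
F1: fails — sR²u but no w with sRw and uRw.
F2: fails — nR²m but no w with nRw and mRw.
F3: holds.
F4: holds.
Valid on: F3, F4.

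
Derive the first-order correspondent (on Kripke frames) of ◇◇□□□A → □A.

∀x ∀y ∀z ((xR²y ∧ xRz) → ∃w (yR³w ∧ z = w))

This is a Sahlqvist (Geach-type) schema ◇^2□^3A → □^1◇^0A.
Minimal-valuation argument: fix x; take any y with xR^2y and any z with xR^1z. Set V(A) to the set of worlds R-reachable from y in exactly 3 steps. Then □^3A holds at y, so the antecedent holds at x; validity forces ◇^0A at z, giving a w with zR^0w and yR^3w.
First-order correspondent: ∀x ∀y ∀z ((xR²y ∧ xRz) → ∃w (yR³w ∧ z = w)).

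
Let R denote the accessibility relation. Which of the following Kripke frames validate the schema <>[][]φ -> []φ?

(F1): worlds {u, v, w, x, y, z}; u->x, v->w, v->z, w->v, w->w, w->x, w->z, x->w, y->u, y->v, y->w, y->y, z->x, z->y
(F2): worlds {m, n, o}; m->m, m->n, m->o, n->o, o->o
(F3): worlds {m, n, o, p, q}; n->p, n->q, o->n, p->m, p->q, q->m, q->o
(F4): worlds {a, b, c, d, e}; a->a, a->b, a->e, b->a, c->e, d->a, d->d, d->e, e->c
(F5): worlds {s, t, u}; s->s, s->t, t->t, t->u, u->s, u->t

Frame correspondent (Sahlqvist): forall x forall y forall z ((xRy & xRz) -> exists w (y R^2 w & z = w)) — i.e. a generalized confluence (Geach) condition.
(F1): fails — vRz, vRz but no t with zR²t and z=t.
(F2): fails — mRn, mRm but no w with nR²w and m=w.
(F3): fails — nRp, nRp but no w with pR²w and p=w.
(F4): fails — aRe, aRa but no w with eR²w and a=w.
(F5): ✓.
Valid on: (F5).

(F5)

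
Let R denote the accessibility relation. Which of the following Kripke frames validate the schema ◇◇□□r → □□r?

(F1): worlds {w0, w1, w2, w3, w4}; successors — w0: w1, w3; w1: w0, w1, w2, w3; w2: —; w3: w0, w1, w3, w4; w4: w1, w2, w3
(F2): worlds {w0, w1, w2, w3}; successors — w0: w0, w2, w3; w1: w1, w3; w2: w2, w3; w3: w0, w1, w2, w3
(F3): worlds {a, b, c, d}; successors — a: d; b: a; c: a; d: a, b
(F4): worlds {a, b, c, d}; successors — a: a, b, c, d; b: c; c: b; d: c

This is the axiom for a generalized confluence (Geach) condition; its first-order frame correspondent is ∀x ∀y ∀z ((xR²y ∧ xR²z) → ∃w (yR²w ∧ z = w)).
(F1): fails — w0R²w2, w0R²w0 but no w with w2R²w and w0=w.
(F2): satisfies the condition.
(F3): fails — aR²b, aR²a but no w with bR²w and a=w.
(F4): fails — aR²b, aR²a but no w with bR²w and a=w.

(F2)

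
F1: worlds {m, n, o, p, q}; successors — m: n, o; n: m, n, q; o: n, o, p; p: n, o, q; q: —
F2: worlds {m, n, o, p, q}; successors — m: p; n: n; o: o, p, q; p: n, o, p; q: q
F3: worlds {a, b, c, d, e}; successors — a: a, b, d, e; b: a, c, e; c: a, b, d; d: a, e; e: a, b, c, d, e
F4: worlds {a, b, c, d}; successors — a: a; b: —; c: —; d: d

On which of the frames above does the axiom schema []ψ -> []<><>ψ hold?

F2, F3, F4

This is the axiom for a generalized confluence (Geach) condition; its first-order frame correspondent is forall x forall z (xRz -> exists w (xRw & z R^2 w)).
F1: fails — nRq but no w with nRw and qR²w.
F2: holds.
F3: holds.
F4: holds.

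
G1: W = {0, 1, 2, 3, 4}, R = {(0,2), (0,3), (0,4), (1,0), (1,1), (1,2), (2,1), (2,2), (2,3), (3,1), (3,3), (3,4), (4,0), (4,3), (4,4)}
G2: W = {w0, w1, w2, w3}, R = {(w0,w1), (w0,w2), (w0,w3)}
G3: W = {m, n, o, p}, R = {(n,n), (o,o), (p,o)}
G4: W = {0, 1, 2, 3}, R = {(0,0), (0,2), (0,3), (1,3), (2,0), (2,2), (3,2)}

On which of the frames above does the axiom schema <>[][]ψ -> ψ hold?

Frame correspondent (Sahlqvist): forall x forall y (xRy -> exists w (y R^2 w & x = w)) — i.e. a generalized confluence (Geach) condition.
G1: holds.
G2: fails — w0Rw1 but no w with w1R²w and w0=w.
G3: fails — pRo but no w with oR²w and p=w.
G4: fails — 1R3 but no w with 3R²w and 1=w.
Valid on: G1.

G1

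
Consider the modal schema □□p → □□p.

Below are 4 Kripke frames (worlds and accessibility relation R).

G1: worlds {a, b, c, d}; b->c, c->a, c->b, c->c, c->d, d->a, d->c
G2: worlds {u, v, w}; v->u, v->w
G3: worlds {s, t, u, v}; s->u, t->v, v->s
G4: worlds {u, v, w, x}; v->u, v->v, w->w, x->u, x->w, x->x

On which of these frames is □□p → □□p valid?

Frame correspondent (Sahlqvist): ∀x ∀z (xR²z → ∃w (xR²w ∧ z = w)) — i.e. a generalized confluence (Geach) condition.
G1: ✓.
G2: ✓.
G3: ✓.
G4: ✓.

G1, G2, G3, G4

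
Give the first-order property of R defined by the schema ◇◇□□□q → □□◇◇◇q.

∀x ∀y ∀z ((xR²y ∧ xR²z) → ∃w (yR³w ∧ zR³w))

This is a Sahlqvist (Geach-type) schema ◇^2□^3q → □^2◇^3q.
Minimal-valuation argument: fix x; take any y with xR^2y and any z with xR^2z. Set V(q) to the set of worlds R-reachable from y in exactly 3 steps. Then □^3q holds at y, so the antecedent holds at x; validity forces ◇^3q at z, giving a w with zR^3w and yR^3w.
First-order correspondent: ∀x ∀y ∀z ((xR²y ∧ xR²z) → ∃w (yR³w ∧ zR³w)).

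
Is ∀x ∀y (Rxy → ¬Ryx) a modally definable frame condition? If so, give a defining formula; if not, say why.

No — not modally definable

Any modally definable frame class is closed under surjective bounded morphisms.
The 3-cycle (worlds w0,w1,w2 with w0→w1→w2→w0) is asymmetric. Mapping every world to a single reflexive point • is a surjective bounded morphism, and the reflexive point is not asymmetric (R•• but asymmetry requires ¬R••).
So no modal formula (or set of formulas) defines exactly the asymmetric frames.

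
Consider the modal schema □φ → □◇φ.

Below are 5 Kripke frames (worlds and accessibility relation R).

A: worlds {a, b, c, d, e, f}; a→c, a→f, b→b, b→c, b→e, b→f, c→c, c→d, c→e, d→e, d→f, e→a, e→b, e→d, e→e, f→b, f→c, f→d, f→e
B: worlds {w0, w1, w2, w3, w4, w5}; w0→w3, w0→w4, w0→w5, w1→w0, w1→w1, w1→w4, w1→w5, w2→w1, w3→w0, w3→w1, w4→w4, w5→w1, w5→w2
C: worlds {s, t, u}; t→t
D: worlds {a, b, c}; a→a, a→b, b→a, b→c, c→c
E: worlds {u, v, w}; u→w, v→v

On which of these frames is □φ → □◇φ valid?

The schema corresponds to a generalized confluence (Geach) condition: ∀x ∀z (xRz → ∃w (xRw ∧ zRw)).
A: fails — eRa but no w with eRw and aRw.
B: fails — w0Rw3 but no w with w0Rw and w3Rw.
C: condition met.
D: condition met.
E: fails — uRw but no t with uRt and wRt.

C, D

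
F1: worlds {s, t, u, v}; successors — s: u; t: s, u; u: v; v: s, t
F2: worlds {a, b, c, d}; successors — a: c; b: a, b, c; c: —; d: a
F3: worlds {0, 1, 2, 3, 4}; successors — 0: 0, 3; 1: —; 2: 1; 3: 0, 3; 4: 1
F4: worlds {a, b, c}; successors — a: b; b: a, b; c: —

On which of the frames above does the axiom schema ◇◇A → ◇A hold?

F3

Frame correspondent (Sahlqvist): ∀x ∀y ∀z (Rxy ∧ Ryz → Rxz) — i.e. transitivity.
F1: fails — Ruv and Rvt but not Rut.
F2: fails — Rda and Rac but not Rdc.
F3: holds.
F4: fails — Rab and Rba but not Raa.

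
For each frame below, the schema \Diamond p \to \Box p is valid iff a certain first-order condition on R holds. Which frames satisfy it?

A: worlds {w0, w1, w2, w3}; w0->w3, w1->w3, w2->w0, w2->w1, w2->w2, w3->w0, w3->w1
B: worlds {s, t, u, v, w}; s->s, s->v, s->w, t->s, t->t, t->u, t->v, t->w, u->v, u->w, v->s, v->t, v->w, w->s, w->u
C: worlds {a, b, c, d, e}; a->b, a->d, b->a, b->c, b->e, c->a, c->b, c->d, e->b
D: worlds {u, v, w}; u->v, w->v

D

The schema corresponds to partial functionality: \forall x \forall y \forall z (Rxy \wedge Rxz \to y = z).
A: fails — w2 sees both w0 and w1.
B: fails — s sees both s and v.
C: fails — a sees both b and d.
D: ✓.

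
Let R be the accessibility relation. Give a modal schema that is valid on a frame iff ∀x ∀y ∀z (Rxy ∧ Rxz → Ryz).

◇s → □◇s

A defining formula is ◇s → □◇s (the 5 axiom).
Suppose ◇s→□◇s is valid. Take Rxy, Rxz and set V(s)={y}. Then ◇s at x, so □◇s at x, so ◇s at z, so some w with Rzw has s; w=y, i.e. Rzy. By symmetry of the argument, Ryz.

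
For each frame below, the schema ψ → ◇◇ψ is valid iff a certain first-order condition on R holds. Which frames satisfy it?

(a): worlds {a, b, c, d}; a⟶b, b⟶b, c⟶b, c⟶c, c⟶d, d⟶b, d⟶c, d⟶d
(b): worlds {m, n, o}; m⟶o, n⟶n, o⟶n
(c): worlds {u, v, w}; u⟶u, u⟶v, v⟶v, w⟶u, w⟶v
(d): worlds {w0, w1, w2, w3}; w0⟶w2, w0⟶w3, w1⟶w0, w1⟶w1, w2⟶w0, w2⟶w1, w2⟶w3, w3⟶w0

Frame correspondent (Sahlqvist): ∀x ∃w (x = w ∧ xR²w) — i.e. a generalized confluence (Geach) condition.
(a): fails — at a but no w with a=w and aR²w.
(b): fails — at m but no w with m=w and mR²w.
(c): fails — at w but no t with w=t and wR²t.
(d): condition met.

(d)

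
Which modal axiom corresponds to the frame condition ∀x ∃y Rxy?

A defining formula is □q → ◇q (the D axiom).
Suppose □q→◇q is valid. At any x set V(q)=W. Then □q at x, so ◇q at x, so x has a successor.

□q → ◇q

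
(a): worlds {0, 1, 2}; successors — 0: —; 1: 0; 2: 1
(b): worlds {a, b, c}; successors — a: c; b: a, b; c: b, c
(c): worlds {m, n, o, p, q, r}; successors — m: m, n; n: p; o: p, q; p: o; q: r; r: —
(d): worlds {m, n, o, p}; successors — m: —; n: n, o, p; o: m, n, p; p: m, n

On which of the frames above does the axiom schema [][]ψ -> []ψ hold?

The schema corresponds to density: forall x forall y (Rxy -> exists z (Rxz & Rzy)).
(a): fails — R10 but no z with R1z and Rz0.
(b): holds.
(c): fails — Rop but no z with Roz and Rzp.
(d): fails — Rpm but no z with Rpz and Rzm.

(b)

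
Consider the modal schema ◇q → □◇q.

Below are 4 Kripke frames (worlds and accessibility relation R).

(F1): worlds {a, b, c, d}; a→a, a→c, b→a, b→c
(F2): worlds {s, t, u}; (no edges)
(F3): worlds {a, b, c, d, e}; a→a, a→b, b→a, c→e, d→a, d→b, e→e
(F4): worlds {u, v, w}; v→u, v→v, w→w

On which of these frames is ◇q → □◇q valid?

(F2)

This is the axiom for the Euclidean property; its first-order frame correspondent is ∀x ∀y ∀z (Rxy ∧ Rxz → Ryz).
(F1): fails — Rac and Raa but not Rca.
(F2): ✓.
(F3): fails — Rab and Rab but not Rbb.
(F4): fails — Rvu and Rvu but not Ruu.
Valid on: (F2).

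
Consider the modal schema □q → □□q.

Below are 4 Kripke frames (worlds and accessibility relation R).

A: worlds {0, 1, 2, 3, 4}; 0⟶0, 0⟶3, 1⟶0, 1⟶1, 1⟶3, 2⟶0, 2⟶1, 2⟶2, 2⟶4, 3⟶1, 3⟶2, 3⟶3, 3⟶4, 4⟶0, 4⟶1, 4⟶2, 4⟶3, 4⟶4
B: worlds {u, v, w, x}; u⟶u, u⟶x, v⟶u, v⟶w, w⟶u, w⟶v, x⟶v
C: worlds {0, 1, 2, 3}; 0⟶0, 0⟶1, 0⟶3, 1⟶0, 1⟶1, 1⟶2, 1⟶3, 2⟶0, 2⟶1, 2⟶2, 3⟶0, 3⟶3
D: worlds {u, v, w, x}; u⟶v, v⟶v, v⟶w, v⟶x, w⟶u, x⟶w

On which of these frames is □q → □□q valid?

none

Frame correspondent (Sahlqvist): ∀x ∀y ∀z (Rxy ∧ Ryz → Rxz) — i.e. transitivity.
A: fails — R34 and R40 but not R30.
B: fails — Rwu and Rux but not Rwx.
C: fails — R01 and R12 but not R02.
D: fails — Ruv and Rvw but not Ruw.
Valid on no frame.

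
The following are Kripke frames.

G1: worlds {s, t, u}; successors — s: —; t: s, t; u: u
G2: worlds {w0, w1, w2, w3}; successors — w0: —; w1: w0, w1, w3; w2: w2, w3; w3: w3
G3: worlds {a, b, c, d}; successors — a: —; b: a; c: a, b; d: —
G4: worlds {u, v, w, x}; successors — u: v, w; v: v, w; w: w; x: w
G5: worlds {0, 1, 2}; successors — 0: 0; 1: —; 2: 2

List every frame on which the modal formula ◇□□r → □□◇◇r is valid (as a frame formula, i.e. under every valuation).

This is the axiom for a generalized confluence (Geach) condition; its first-order frame correspondent is ∀x ∀y ∀z ((xRy ∧ xR²z) → ∃w (yR²w ∧ zR²w)).
G1: fails — tRs, tR²s but no w with sR²w and sR²w.
G2: fails — w1Rw0, w1R²w0 but no w with w0R²w and w0R²w.
G3: fails — cRa, cR²a but no w with aR²w and aR²w.
G4: ✓.
G5: ✓.
Valid on: G4, G5.

G4, G5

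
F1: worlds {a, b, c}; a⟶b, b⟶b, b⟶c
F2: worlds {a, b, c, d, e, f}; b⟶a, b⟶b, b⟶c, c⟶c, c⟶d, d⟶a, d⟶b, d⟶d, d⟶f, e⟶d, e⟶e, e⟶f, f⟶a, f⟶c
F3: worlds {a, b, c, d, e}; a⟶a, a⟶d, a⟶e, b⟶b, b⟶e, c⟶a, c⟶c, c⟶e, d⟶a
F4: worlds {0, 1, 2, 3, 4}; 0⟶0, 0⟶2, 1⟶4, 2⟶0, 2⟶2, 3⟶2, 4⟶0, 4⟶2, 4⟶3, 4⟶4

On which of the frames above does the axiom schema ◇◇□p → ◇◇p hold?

This is the axiom for a generalized confluence (Geach) condition; its first-order frame correspondent is ∀x ∀y (xR²y → ∃w (yRw ∧ xR²w)).
F1: fails — aR²c but no w with cRw and aR²w.
F2: fails — bR²a but no w with aRw and bR²w.
F3: fails — aR²e but no w with eRw and aR²w.
F4: holds.
Valid on: F4.

F4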